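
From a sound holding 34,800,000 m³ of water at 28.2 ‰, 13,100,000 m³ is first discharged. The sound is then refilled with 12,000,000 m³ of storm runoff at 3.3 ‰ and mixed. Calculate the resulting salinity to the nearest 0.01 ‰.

Remaining after removal: 21,700,000 m³ at 28.2 ‰ (salt = 611,940,000)
After addition: salt = 611,940,000 + 12,000,000×3.3 = 651,540,000; volume = 33,700,000 m³
S = 651,540,000 / 33,700,000 = 19.3335 ‰

19.33 ‰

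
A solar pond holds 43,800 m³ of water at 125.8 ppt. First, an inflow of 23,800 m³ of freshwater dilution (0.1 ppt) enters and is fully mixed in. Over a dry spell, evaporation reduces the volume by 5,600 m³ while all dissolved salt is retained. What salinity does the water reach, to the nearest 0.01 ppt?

After mixing: salt = 43,800×125.8 + 23,800×0.1 = 5,512,420; volume = 67,600 m³
After evaporation: salt unchanged = 5,512,420; volume = 67,600 − 5,600 = 62,000 m³
S = 5,512,420 / 62,000 = 88.91 ppt

88.91 ppt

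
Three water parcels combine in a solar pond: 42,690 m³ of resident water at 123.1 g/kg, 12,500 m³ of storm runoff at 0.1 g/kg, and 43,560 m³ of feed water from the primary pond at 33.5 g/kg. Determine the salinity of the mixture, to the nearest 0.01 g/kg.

Salt balance:
salt = 42,690×123.1 + 12,500×0.1 + 43,560×33.5 = 5,255,139 + 1,250 + 1,459,260 = 6,715,649
volume = 42,690 + 12,500 + 43,560 = 98,750 m³
S = 6,715,649 / 98,750 = 68.0066 g/kg

68.01 g/kg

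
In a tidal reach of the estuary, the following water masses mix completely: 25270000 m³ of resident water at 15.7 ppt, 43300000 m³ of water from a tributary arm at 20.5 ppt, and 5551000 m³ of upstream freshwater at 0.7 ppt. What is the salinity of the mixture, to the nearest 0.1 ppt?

Salt balance:
salt = 25,270,000×15.7 + 43,300,000×20.5 + 5,551,000×0.7 = 396,739,000 + 887,650,000 + 3,885,700 = 1,288,274,700
volume = 25,270,000 + 43,300,000 + 5,551,000 = 74,121,000 m³
S = 1,288,274,700 / 74,121,000 = 17.381 ppt

17.4 ppt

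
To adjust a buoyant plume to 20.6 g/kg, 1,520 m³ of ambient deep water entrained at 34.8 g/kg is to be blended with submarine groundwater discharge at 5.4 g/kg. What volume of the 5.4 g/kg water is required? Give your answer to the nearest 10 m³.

1420 m³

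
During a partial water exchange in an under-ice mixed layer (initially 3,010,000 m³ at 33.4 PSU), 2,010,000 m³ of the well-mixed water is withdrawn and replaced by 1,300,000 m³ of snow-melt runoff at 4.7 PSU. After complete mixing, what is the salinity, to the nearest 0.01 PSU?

17.18 PSU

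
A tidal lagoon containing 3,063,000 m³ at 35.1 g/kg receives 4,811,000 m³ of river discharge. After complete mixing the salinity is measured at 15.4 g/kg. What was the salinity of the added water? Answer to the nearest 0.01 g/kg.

Salt balance: 3,063,000×35.1 + 4,811,000×S = 7,874,000×15.4
107,511,300 + 4,811,000·S = 121,259,600
S = (121,259,600 − 107,511,300) / 4,811,000 = 2.8577 g/kg

2.86 g/kg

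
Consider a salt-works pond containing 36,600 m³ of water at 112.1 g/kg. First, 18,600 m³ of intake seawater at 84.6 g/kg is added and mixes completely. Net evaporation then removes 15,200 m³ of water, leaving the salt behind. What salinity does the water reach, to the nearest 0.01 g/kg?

141.91 g/kg

After mixing: salt = 36,600×112.1 + 18,600×84.6 = 5,676,420; volume = 55,200 m³
After evaporation: salt unchanged = 5,676,420; volume = 55,200 − 15,200 = 40,000 m³
S = 5,676,420 / 40,000 = 141.9105 g/kg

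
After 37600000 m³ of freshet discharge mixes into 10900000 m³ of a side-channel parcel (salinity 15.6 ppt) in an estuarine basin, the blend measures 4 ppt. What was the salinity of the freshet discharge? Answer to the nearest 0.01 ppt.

Salt balance: 10,900,000×15.6 + 37,600,000×S = 48,500,000×4
170,040,000 + 37,600,000·S = 194,000,000
S = (194,000,000 − 170,040,000) / 37,600,000 = 0.6372 ppt

0.64 ppt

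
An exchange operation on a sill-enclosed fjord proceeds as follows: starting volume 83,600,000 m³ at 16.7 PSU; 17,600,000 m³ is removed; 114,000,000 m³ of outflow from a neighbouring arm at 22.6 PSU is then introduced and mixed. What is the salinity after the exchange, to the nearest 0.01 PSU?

20.44 PSU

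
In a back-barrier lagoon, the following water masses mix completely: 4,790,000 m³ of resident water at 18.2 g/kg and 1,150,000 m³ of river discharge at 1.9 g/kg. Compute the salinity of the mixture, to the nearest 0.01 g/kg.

15.04 g/kg

Salt balance:
salt = 4,790,000×18.2 + 1,150,000×1.9 = 87,178,000 + 2,185,000 = 89,363,000
volume = 4,790,000 + 1,150,000 = 5,940,000 m³
S = 89,363,000 / 5,940,000 = 15.0443 g/kg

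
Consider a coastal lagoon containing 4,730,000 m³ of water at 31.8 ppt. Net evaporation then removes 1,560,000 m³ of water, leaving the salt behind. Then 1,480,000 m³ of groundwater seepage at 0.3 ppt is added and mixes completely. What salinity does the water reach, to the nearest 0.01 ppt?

32.44 ppt

After evaporation: salt = 4,730,000×31.8 = 150,414,000; volume = 4,730,000 − 1,560,000 = 3,170,000 m³
After mixing: salt = 150,414,000 + 1,480,000×0.3 = 150,858,000; volume = 3,170,000 + 1,480,000 = 4,650,000 m³
S = 150,858,000 / 4,650,000 = 32.4426 ppt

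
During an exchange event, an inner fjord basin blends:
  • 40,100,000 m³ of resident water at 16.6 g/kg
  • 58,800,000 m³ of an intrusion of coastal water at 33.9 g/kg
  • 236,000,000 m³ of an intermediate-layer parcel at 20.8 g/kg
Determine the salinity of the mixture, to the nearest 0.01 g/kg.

Mass of salt is conserved:
salt = 40,100,000×16.6 + 58,800,000×33.9 + 236,000,000×20.8 = 665,660,000 + 1,993,320,000 + 4,908,800,000 = 7,567,780,000
volume = 40,100,000 + 58,800,000 + 236,000,000 = 334,900,000 m³
S = 7,567,780,000 / 334,900,000 = 22.5971 g/kg

22.60 g/kg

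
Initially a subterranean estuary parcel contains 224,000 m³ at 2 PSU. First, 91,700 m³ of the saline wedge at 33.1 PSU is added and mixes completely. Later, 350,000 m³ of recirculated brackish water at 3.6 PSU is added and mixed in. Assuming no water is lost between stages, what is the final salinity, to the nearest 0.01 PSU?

Total salt / total volume:
Initial salt = 224,000×2 = 448,000
After stage 1: salt = 448,000 + 91,700×33.1 = 3,483,270; volume = 315,700 m³; S = 11.033 PSU
After stage 2: salt = 3,483,270 + 350,000×3.6 = 4,743,270; volume = 665,700 m³
S = 4,743,270 / 665,700 = 7.1252 PSU

7.13 PSU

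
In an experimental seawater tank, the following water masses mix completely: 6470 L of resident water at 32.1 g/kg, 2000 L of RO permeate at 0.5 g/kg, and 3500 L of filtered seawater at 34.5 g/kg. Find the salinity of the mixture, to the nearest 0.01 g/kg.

27.52 g/kg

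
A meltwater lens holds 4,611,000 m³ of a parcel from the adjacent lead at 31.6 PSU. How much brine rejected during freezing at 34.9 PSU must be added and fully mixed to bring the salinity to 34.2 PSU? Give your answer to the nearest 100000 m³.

Salt balance: 4,611,000×31.6 + V×34.9 = (4,611,000+V)×34.2
145,707,600 + 34.9V = 157,696,200 + 34.2V
11,988,600 = 0.7V
V = 17,126,571.43 m³

17100000 m³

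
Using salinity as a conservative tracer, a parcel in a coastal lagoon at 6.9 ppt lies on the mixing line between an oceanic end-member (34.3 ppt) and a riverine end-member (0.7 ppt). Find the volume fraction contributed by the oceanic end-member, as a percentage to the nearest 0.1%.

18.5%

Let g be the oceanic fraction. Salt balance per unit volume:
g×34.3 + (1−g)×0.7 = 6.9
g = (6.9 − 0.7) / (34.3 − 0.7) = 6.2/33.6 = 0.1845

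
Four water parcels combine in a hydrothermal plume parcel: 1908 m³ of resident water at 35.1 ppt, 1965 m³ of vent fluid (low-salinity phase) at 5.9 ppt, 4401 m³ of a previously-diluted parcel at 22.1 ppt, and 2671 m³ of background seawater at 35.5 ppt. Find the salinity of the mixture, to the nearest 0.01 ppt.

Conserving salt mass:
salt = 1,908×35.1 + 1,965×5.9 + 4,401×22.1 + 2,671×35.5 = 66,970.8 + 11,593.5 + 97,262.1 + 94,820.5 = 270,646.9
volume = 1,908 + 1,965 + 4,401 + 2,671 = 10,945 m³
S = 270,646.9 / 10,945 = 24.7279 ppt

24.73 ppt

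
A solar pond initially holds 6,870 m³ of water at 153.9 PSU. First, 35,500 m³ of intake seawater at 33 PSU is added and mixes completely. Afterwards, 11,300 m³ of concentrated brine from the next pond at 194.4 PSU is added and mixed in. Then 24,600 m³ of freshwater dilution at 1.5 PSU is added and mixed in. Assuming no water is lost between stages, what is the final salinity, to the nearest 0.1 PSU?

57.0 PSU

Weighted by volume,
Initial salt = 6,870×153.9 = 1,057,293
After stage 1: salt = 1,057,293 + 35,500×33 = 2,228,793; volume = 42,370 m³; S = 52.603 PSU
After stage 2: salt = 2,228,793 + 11,300×194.4 = 4,425,513; volume = 53,670 m³; S = 82.458 PSU
After stage 3: salt = 4,425,513 + 24,600×1.5 = 4,462,413; volume = 78,270 m³
S = 4,462,413 / 78,270 = 57.0131 PSU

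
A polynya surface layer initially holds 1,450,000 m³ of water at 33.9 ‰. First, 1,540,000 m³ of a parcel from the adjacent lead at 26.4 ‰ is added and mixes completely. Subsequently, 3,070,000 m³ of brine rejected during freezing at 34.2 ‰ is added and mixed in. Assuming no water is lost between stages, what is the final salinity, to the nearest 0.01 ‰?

By conservation of dissolved salt,
Initial salt = 1,450,000×33.9 = 49,155,000
After stage 1: salt = 49,155,000 + 1,540,000×26.4 = 89,811,000; volume = 2,990,000 m³; S = 30.037 ‰
After stage 2: salt = 89,811,000 + 3,070,000×34.2 = 194,805,000; volume = 6,060,000 m³
S = 194,805,000 / 6,060,000 = 32.146 ‰

32.15 ‰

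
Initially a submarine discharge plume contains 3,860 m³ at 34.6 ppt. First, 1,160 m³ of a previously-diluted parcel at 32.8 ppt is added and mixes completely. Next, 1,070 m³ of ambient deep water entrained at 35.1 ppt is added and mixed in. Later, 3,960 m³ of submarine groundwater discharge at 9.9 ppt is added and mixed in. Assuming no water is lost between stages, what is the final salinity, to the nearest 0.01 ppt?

Mass of salt is conserved:
Initial salt = 3,860×34.6 = 133,556
After stage 1: salt = 133,556 + 1,160×32.8 = 171,604; volume = 5,020 m³; S = 34.184 ppt
After stage 2: salt = 171,604 + 1,070×35.1 = 209,161; volume = 6,090 m³; S = 34.345 ppt
After stage 3: salt = 209,161 + 3,960×9.9 = 248,365; volume = 10,050 m³
S = 248,365 / 10,050 = 24.7129 ppt

24.71 ppt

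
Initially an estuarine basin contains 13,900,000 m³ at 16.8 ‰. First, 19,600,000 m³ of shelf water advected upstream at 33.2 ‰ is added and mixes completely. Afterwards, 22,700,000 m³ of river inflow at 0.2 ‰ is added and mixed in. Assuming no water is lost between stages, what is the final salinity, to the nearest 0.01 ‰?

By conservation of dissolved salt,
Initial salt = 13,900,000×16.8 = 233,520,000
After stage 1: salt = 233,520,000 + 19,600,000×33.2 = 884,240,000; volume = 33,500,000 m³; S = 26.395 ‰
After stage 2: salt = 884,240,000 + 22,700,000×0.2 = 888,780,000; volume = 56,200,000 m³
S = 888,780,000 / 56,200,000 = 15.8146 ‰

15.81 ‰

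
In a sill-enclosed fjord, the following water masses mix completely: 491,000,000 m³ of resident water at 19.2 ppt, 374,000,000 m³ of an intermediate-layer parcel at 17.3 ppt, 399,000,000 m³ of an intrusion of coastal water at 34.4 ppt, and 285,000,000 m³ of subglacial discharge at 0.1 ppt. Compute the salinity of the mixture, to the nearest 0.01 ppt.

19.14 ppt

Weighted by volume,
salt = 491,000,000×19.2 + 374,000,000×17.3 + 399,000,000×34.4 + 285,000,000×0.1 = 9,427,200,000 + 6,470,200,000 + 13,725,600,000 + 28,500,000 = 29,651,500,000
volume = 491,000,000 + 374,000,000 + 399,000,000 + 285,000,000 = 1,549,000,000 m³
S = 29,651,500,000 / 1,549,000,000 = 19.1423 ppt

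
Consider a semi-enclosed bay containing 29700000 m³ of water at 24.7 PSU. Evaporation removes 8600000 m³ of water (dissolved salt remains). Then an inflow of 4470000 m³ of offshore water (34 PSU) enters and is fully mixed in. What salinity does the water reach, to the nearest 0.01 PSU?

After evaporation: salt = 29,700,000×24.7 = 733,590,000; volume = 29,700,000 − 8,600,000 = 21,100,000 m³
After mixing: salt = 733,590,000 + 4,470,000×34 = 885,570,000; volume = 21,100,000 + 4,470,000 = 25,570,000 m³
S = 885,570,000 / 25,570,000 = 34.6332 PSU

34.63 PSU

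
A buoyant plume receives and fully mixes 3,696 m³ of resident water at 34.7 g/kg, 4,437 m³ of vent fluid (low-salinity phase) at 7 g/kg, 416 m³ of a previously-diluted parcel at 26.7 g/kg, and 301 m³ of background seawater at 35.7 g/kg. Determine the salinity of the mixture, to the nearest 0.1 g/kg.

20.5 g/kg

Total salt / total volume:
salt = 3,696×34.7 + 4,437×7 + 416×26.7 + 301×35.7 = 128,251.2 + 31,059 + 11,107.2 + 10,745.7 = 181,163.1
volume = 3,696 + 4,437 + 416 + 301 = 8,850 m³
S = 181,163.1 / 8,850 = 20.47 g/kg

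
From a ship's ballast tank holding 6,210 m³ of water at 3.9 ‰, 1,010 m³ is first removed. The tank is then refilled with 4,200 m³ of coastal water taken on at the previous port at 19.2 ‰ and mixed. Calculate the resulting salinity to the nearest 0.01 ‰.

10.74 ‰

Remaining after removal: 5,200 m³ at 3.9 ‰ (salt = 20,280)
After addition: salt = 20,280 + 4,200×19.2 = 100,920; volume = 9,400 m³
S = 100,920 / 9,400 = 10.7362 ‰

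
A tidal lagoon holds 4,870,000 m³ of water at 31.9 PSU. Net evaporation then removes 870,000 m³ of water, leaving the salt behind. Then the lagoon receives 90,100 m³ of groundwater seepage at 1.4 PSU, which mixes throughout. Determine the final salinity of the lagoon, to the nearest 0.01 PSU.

38.01 PSU

After evaporation: salt = 4,870,000×31.9 = 155,353,000; volume = 4,870,000 − 870,000 = 4,000,000 m³
After mixing: salt = 155,353,000 + 90,100×1.4 = 155,479,140; volume = 4,000,000 + 90,100 = 4,090,100 m³
S = 155,479,140 / 4,090,100 = 38.0135 PSU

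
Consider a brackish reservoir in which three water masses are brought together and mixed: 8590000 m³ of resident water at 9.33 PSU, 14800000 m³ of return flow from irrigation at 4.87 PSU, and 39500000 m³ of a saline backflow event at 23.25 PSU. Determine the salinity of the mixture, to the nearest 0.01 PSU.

Weighted by volume,
salt = 8,590,000×9.33 + 14,800,000×4.87 + 39,500,000×23.25 = 80,144,700 + 72,076,000 + 918,375,000 = 1,070,595,700
volume = 8,590,000 + 14,800,000 + 39,500,000 = 62,890,000 m³
S = 1,070,595,700 / 62,890,000 = 17.0233 PSU

17.02 PSU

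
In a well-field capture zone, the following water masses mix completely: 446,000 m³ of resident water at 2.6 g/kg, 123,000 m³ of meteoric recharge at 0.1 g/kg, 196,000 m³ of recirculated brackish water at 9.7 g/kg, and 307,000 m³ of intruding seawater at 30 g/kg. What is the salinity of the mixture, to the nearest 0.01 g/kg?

11.46 g/kg

Weighted by volume,
salt = 446,000×2.6 + 123,000×0.1 + 196,000×9.7 + 307,000×30 = 1,159,600 + 12,300 + 1,901,200 + 9,210,000 = 12,283,100
volume = 446,000 + 123,000 + 196,000 + 307,000 = 1,072,000 m³
S = 12,283,100 / 1,072,000 = 11.4581 g/kg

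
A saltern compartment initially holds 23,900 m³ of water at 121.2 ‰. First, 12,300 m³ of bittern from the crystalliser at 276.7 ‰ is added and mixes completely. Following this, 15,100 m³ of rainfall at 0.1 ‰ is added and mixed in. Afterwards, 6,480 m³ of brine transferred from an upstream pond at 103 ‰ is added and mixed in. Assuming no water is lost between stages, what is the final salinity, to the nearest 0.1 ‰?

By conservation of dissolved salt,
Initial salt = 23,900×121.2 = 2,896,680
After stage 1: salt = 2,896,680 + 12,300×276.7 = 6,300,090; volume = 36,200 m³; S = 174.036 ‰
After stage 2: salt = 6,300,090 + 15,100×0.1 = 6,301,600; volume = 51,300 m³; S = 122.838 ‰
After stage 3: salt = 6,301,600 + 6,480×103 = 6,969,040; volume = 57,780 m³
S = 6,969,040 / 57,780 = 120.6134 ‰

120.6 ‰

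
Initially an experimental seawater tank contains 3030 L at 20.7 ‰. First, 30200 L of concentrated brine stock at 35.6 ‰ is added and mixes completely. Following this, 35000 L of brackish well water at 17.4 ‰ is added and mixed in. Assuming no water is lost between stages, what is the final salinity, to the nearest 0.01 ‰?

25.60 ‰

Weighted by volume,
Initial salt = 3,030×20.7 = 62,721
After stage 1: salt = 62,721 + 30,200×35.6 = 1,137,841; volume = 33,230 L; S = 34.241 ‰
After stage 2: salt = 1,137,841 + 35,000×17.4 = 1,746,841; volume = 68,230 L
S = 1,746,841 / 68,230 = 25.6022 ‰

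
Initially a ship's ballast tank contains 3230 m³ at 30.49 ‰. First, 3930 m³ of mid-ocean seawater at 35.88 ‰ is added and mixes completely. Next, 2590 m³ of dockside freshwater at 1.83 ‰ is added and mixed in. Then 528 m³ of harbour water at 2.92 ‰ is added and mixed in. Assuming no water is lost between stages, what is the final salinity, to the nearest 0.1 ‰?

By conservation of dissolved salt,
Initial salt = 3,230×30.49 = 98,482.7
After stage 1: salt = 98,482.7 + 3,930×35.88 = 239,491.1; volume = 7,160 m³; S = 33.448 ‰
After stage 2: salt = 239,491.1 + 2,590×1.83 = 244,230.8; volume = 9,750 m³; S = 25.049 ‰
After stage 3: salt = 244,230.8 + 528×2.92 = 245,772.56; volume = 10,278 m³
S = 245,772.56 / 10,278 = 23.9125 ‰

23.9 ‰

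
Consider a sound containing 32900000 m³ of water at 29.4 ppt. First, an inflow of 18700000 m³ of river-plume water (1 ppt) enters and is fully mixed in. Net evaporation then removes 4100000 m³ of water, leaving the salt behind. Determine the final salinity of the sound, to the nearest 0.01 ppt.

After mixing: salt = 32,900,000×29.4 + 18,700,000×1 = 985,960,000; volume = 51,600,000 m³
After evaporation: salt unchanged = 985,960,000; volume = 51,600,000 − 4,100,000 = 47,500,000 m³
S = 985,960,000 / 47,500,000 = 20.7571 ppt

20.76 ppt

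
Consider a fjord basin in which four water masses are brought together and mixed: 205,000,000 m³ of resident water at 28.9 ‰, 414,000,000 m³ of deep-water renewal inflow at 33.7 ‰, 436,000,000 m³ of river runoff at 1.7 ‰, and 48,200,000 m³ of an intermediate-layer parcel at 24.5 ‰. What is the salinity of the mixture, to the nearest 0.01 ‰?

19.76 ‰

Total salt / total volume:
salt = 205,000,000×28.9 + 414,000,000×33.7 + 436,000,000×1.7 + 48,200,000×24.5 = 5,924,500,000 + 13,951,800,000 + 741,200,000 + 1,180,900,000 = 21,798,400,000
volume = 205,000,000 + 414,000,000 + 436,000,000 + 48,200,000 = 1,103,200,000 m³
S = 21,798,400,000 / 1,103,200,000 = 19.7592 ‰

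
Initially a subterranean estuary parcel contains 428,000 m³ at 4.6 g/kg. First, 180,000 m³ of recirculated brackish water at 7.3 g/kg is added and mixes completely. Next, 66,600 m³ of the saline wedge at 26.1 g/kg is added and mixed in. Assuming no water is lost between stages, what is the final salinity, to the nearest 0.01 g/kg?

Conserving salt mass:
Initial salt = 428,000×4.6 = 1,968,800
After stage 1: salt = 1,968,800 + 180,000×7.3 = 3,282,800; volume = 608,000 m³; S = 5.399 g/kg
After stage 2: salt = 3,282,800 + 66,600×26.1 = 5,021,060; volume = 674,600 m³
S = 5,021,060 / 674,600 = 7.443 g/kg

7.44 g/kg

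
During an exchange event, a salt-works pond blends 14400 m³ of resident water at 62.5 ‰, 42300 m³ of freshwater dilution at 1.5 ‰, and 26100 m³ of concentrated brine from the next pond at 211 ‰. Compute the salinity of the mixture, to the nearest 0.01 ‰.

Mass of salt is conserved:
salt = 14,400×62.5 + 42,300×1.5 + 26,100×211 = 900,000 + 63,450 + 5,507,100 = 6,470,550
volume = 14,400 + 42,300 + 26,100 = 82,800 m³
S = 6,470,550 / 82,800 = 78.1467 ‰

78.15 ‰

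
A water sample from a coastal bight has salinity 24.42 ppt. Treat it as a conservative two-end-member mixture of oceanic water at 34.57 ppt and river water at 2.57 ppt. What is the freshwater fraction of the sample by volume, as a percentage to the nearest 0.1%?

31.7%

Let f be the freshwater fraction. Salt balance per unit volume:
f×2.57 + (1−f)×34.57 = 24.42
f = (34.57 − 24.42) / (34.57 − 2.57) = 10.15/32 = 0.3172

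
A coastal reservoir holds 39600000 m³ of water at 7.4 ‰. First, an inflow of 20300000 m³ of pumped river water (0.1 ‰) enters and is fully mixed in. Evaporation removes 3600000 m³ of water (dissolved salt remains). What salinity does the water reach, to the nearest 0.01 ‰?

5.24 ‰

After mixing: salt = 39,600,000×7.4 + 20,300,000×0.1 = 295,070,000; volume = 59,900,000 m³
After evaporation: salt unchanged = 295,070,000; volume = 59,900,000 − 3,600,000 = 56,300,000 m³
S = 295,070,000 / 56,300,000 = 5.241 ‰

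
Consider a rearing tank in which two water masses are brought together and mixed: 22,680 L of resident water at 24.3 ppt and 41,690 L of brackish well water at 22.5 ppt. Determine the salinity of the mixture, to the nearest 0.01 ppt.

23.13 ppt

By conservation of dissolved salt,
salt = 22,680×24.3 + 41,690×22.5 = 551,124 + 938,025 = 1,489,149
volume = 22,680 + 41,690 = 64,370 L
S = 1,489,149 / 64,370 = 23.1342 ppt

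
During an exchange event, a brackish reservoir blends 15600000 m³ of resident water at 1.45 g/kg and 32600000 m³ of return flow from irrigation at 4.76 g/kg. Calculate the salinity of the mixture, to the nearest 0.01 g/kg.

3.69 g/kg

By conservation of dissolved salt,
salt = 15,600,000×1.45 + 32,600,000×4.76 = 22,620,000 + 155,176,000 = 177,796,000
volume = 15,600,000 + 32,600,000 = 48,200,000 m³
S = 177,796,000 / 48,200,000 = 3.6887 g/kg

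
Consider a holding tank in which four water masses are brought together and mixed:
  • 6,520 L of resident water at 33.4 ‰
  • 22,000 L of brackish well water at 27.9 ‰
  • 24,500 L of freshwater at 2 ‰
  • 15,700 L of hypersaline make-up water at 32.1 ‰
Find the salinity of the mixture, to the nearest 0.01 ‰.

Weighted by volume,
salt = 6,520×33.4 + 22,000×27.9 + 24,500×2 + 15,700×32.1 = 217,768 + 613,800 + 49,000 + 503,970 = 1,384,538
volume = 6,520 + 22,000 + 24,500 + 15,700 = 68,720 L
S = 1,384,538 / 68,720 = 20.1475 ‰

20.15 ‰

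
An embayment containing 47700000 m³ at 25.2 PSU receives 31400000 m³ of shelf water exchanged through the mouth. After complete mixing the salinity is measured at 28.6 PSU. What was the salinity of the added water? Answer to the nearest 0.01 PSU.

Salt balance: 47,700,000×25.2 + 31,400,000×S = 79,100,000×28.6
1,202,040,000 + 31,400,000·S = 2,262,260,000
S = (2,262,260,000 − 1,202,040,000) / 31,400,000 = 33.765 PSU

33.76 PSU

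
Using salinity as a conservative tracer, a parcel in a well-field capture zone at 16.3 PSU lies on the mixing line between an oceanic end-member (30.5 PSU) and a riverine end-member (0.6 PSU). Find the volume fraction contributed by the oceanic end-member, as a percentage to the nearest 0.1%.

Let g be the oceanic fraction. Salt balance per unit volume:
g×30.5 + (1−g)×0.6 = 16.3
g = (16.3 − 0.6) / (30.5 − 0.6) = 15.7/29.9 = 0.5251

52.5%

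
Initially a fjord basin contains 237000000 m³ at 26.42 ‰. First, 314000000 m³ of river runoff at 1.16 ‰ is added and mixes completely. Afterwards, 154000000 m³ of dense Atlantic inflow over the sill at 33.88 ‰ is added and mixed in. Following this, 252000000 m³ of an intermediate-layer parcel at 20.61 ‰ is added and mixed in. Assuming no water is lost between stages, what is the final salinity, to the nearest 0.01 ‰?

17.80 ‰

Salt balance:
Initial salt = 237,000,000×26.42 = 6,261,540,000
After stage 1: salt = 6,261,540,000 + 314,000,000×1.16 = 6,625,780,000; volume = 551,000,000 m³; S = 12.025 ‰
After stage 2: salt = 6,625,780,000 + 154,000,000×33.88 = 11,843,300,000; volume = 705,000,000 m³; S = 16.799 ‰
After stage 3: salt = 11,843,300,000 + 252,000,000×20.61 = 17,037,020,000; volume = 957,000,000 m³
S = 17,037,020,000 / 957,000,000 = 17.8025 ‰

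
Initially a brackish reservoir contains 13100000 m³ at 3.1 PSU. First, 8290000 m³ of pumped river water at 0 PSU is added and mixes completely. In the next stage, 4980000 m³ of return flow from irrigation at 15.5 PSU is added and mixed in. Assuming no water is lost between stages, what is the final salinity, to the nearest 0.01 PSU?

4.47 PSU

By conservation of dissolved salt,
Initial salt = 13,100,000×3.1 = 40,610,000
After stage 1: salt = 40,610,000 + 8,290,000×0 = 40,610,000; volume = 21,390,000 m³; S = 1.899 PSU
After stage 2: salt = 40,610,000 + 4,980,000×15.5 = 117,800,000; volume = 26,370,000 m³
S = 117,800,000 / 26,370,000 = 4.4672 PSU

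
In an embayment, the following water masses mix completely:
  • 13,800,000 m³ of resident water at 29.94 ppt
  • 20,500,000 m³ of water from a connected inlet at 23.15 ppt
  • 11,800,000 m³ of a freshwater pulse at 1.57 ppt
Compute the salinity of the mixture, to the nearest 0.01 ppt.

Salt balance:
salt = 13,800,000×29.94 + 20,500,000×23.15 + 11,800,000×1.57 = 413,172,000 + 474,575,000 + 18,526,000 = 906,273,000
volume = 13,800,000 + 20,500,000 + 11,800,000 = 46,100,000 m³
S = 906,273,000 / 46,100,000 = 19.6589 ppt

19.66 ppt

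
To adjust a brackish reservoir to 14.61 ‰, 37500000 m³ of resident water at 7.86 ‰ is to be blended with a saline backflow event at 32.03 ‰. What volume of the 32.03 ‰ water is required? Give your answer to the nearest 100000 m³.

14500000 m³

Salt balance: 37,500,000×7.86 + V×32.03 = (37,500,000+V)×14.61
294,750,000 + 32.03V = 547,875,000 + 14.61V
253,125,000 = 17.42V
V = 14,530,711.83 m³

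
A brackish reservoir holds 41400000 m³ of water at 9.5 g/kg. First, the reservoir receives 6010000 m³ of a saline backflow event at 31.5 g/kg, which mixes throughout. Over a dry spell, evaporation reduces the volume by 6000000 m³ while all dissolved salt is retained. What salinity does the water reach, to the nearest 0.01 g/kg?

After mixing: salt = 41,400,000×9.5 + 6,010,000×31.5 = 582,615,000; volume = 47,410,000 m³
After evaporation: salt unchanged = 582,615,000; volume = 47,410,000 − 6,000,000 = 41,410,000 m³
S = 582,615,000 / 41,410,000 = 14.0694 g/kg

14.07 g/kg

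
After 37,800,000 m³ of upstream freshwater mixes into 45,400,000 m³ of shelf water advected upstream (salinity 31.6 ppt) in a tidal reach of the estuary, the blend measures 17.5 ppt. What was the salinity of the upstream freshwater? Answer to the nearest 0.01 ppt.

0.57 ppt

Salt balance: 45,400,000×31.6 + 37,800,000×S = 83,200,000×17.5
1,434,640,000 + 37,800,000·S = 1,456,000,000
S = (1,456,000,000 − 1,434,640,000) / 37,800,000 = 0.5651 ppt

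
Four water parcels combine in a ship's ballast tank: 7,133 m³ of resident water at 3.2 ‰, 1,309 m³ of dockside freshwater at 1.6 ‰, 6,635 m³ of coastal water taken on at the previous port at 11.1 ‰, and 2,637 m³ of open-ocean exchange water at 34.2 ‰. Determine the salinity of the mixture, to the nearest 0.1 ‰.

Conserving salt mass:
salt = 7,133×3.2 + 1,309×1.6 + 6,635×11.1 + 2,637×34.2 = 22,825.6 + 2,094.4 + 73,648.5 + 90,185.4 = 188,753.9
volume = 7,133 + 1,309 + 6,635 + 2,637 = 17,714 m³
S = 188,753.9 / 17,714 = 10.656 ‰

10.7 ‰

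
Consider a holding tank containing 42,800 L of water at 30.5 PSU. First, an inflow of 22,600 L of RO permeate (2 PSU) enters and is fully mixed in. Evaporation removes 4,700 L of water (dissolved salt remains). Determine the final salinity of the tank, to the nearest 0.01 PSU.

22.25 PSU

After mixing: salt = 42,800×30.5 + 22,600×2 = 1,350,600; volume = 65,400 L
After evaporation: salt unchanged = 1,350,600; volume = 65,400 − 4,700 = 60,700 L
S = 1,350,600 / 60,700 = 22.2504 PSU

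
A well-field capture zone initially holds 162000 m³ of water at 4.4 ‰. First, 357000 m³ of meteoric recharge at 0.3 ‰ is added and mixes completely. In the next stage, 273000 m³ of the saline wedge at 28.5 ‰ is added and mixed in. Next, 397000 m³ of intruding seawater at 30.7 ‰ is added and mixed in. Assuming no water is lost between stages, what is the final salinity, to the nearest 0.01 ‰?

Total salt / total volume:
Initial salt = 162,000×4.4 = 712,800
After stage 1: salt = 712,800 + 357,000×0.3 = 819,900; volume = 519,000 m³; S = 1.58 ‰
After stage 2: salt = 819,900 + 273,000×28.5 = 8,600,400; volume = 792,000 m³; S = 10.859 ‰
After stage 3: salt = 8,600,400 + 397,000×30.7 = 20,788,300; volume = 1,189,000 m³
S = 20,788,300 / 1,189,000 = 17.4839 ‰

17.48 ‰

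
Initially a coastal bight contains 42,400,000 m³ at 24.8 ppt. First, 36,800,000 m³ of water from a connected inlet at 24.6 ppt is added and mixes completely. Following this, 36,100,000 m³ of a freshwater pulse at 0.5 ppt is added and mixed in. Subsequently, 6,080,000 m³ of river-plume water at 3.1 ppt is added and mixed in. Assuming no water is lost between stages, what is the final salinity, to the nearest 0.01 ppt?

16.43 ppt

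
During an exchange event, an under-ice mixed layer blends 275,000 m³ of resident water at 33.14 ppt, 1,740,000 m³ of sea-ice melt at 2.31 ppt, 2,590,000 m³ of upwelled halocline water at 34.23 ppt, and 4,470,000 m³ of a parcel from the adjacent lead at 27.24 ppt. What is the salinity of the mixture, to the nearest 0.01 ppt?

24.63 ppt

Salt balance:
salt = 275,000×33.14 + 1,740,000×2.31 + 2,590,000×34.23 + 4,470,000×27.24 = 9,113,500 + 4,019,400 + 88,655,700 + 121,762,800 = 223,551,400
volume = 275,000 + 1,740,000 + 2,590,000 + 4,470,000 = 9,075,000 m³
S = 223,551,400 / 9,075,000 = 24.6338 ppt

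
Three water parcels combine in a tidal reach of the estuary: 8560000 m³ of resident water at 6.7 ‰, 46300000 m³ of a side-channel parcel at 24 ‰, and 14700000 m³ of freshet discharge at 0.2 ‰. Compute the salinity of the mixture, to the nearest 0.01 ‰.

Weighted by volume,
salt = 8,560,000×6.7 + 46,300,000×24 + 14,700,000×0.2 = 57,352,000 + 1,111,200,000 + 2,940,000 = 1,171,492,000
volume = 8,560,000 + 46,300,000 + 14,700,000 = 69,560,000 m³
S = 1,171,492,000 / 69,560,000 = 16.8415 ‰

16.84 ‰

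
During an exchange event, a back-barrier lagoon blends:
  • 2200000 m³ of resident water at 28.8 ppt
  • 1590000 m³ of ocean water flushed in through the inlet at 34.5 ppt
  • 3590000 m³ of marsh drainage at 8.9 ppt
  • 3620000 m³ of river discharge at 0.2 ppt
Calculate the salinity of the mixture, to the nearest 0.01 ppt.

13.72 ppt

Salt balance:
salt = 2,200,000×28.8 + 1,590,000×34.5 + 3,590,000×8.9 + 3,620,000×0.2 = 63,360,000 + 54,855,000 + 31,951,000 + 724,000 = 150,890,000
volume = 2,200,000 + 1,590,000 + 3,590,000 + 3,620,000 = 11,000,000 m³
S = 150,890,000 / 11,000,000 = 13.7173 ppt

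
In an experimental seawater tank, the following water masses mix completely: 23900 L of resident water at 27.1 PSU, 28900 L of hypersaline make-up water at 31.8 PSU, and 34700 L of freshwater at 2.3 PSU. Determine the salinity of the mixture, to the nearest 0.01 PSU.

18.82 PSU

Mass of salt is conserved:
salt = 23,900×27.1 + 28,900×31.8 + 34,700×2.3 = 647,690 + 919,020 + 79,810 = 1,646,520
volume = 23,900 + 28,900 + 34,700 = 87,500 L
S = 1,646,520 / 87,500 = 18.8174 PSU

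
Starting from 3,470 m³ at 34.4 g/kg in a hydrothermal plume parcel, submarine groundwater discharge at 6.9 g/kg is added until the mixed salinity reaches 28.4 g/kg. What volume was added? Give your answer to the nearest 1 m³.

Salt balance: 3,470×34.4 + V×6.9 = (3,470+V)×28.4
119,368 + 6.9V = 98,548 + 28.4V
20,820 = 21.5V
V = 968.37 m³

968 m³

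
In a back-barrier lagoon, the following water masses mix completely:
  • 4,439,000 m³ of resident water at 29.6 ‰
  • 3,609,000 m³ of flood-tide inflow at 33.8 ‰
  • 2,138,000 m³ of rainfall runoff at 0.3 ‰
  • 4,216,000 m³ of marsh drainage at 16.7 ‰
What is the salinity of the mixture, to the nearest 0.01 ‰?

22.53 ‰

Mass of salt is conserved:
salt = 4,439,000×29.6 + 3,609,000×33.8 + 2,138,000×0.3 + 4,216,000×16.7 = 131,394,400 + 121,984,200 + 641,400 + 70,407,200 = 324,427,200
volume = 4,439,000 + 3,609,000 + 2,138,000 + 4,216,000 = 14,402,000 m³
S = 324,427,200 / 14,402,000 = 22.5265 ‰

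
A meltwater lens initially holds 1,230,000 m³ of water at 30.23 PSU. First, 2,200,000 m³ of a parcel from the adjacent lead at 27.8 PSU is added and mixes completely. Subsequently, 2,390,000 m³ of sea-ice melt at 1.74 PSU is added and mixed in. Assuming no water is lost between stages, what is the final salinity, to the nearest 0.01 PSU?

17.61 PSU

Weighted by volume,
Initial salt = 1,230,000×30.23 = 37,182,900
After stage 1: salt = 37,182,900 + 2,200,000×27.8 = 98,342,900; volume = 3,430,000 m³; S = 28.671 PSU
After stage 2: salt = 98,342,900 + 2,390,000×1.74 = 102,501,500; volume = 5,820,000 m³
S = 102,501,500 / 5,820,000 = 17.6119 PSU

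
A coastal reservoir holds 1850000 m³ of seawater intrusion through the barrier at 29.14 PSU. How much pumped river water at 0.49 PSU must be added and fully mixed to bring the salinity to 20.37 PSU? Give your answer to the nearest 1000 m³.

Salt balance: 1,850,000×29.14 + V×0.49 = (1,850,000+V)×20.37
53,909,000 + 0.49V = 37,684,500 + 20.37V
16,224,500 = 19.88V
V = 816,121.73 m³

816000 m³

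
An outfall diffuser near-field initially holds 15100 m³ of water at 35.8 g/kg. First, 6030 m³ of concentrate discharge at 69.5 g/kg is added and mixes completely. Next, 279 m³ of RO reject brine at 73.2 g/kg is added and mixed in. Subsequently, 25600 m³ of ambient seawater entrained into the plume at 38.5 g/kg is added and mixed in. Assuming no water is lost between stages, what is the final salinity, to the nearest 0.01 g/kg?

41.82 g/kg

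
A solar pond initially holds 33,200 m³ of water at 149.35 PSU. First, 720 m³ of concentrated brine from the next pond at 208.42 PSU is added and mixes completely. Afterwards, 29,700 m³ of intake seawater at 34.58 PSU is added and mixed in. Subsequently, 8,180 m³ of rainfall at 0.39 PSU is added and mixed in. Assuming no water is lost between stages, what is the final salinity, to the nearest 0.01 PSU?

85.50 PSU

Salt balance:
Initial salt = 33,200×149.35 = 4,958,420
After stage 1: salt = 4,958,420 + 720×208.42 = 5,108,482.4; volume = 33,920 m³; S = 150.604 PSU
After stage 2: salt = 5,108,482.4 + 29,700×34.58 = 6,135,508.4; volume = 63,620 m³; S = 96.44 PSU
After stage 3: salt = 6,135,508.4 + 8,180×0.39 = 6,138,698.6; volume = 71,800 m³
S = 6,138,698.6 / 71,800 = 85.4972 PSU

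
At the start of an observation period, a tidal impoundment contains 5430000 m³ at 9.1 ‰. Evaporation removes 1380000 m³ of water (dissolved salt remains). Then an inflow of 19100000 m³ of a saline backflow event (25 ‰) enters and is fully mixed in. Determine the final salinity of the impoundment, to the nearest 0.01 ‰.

22.76 ‰

After evaporation: salt = 5,430,000×9.1 = 49,413,000; volume = 5,430,000 − 1,380,000 = 4,050,000 m³
After mixing: salt = 49,413,000 + 19,100,000×25 = 526,913,000; volume = 4,050,000 + 19,100,000 = 23,150,000 m³
S = 526,913,000 / 23,150,000 = 22.7608 ‰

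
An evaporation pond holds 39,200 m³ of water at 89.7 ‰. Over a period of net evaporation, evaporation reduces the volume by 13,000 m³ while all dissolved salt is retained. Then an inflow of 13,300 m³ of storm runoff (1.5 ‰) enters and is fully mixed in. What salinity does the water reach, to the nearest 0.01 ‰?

89.52 ‰

After evaporation: salt = 39,200×89.7 = 3,516,240; volume = 39,200 − 13,000 = 26,200 m³
After mixing: salt = 3,516,240 + 13,300×1.5 = 3,536,190; volume = 26,200 + 13,300 = 39,500 m³
S = 3,536,190 / 39,500 = 89.5238 ‰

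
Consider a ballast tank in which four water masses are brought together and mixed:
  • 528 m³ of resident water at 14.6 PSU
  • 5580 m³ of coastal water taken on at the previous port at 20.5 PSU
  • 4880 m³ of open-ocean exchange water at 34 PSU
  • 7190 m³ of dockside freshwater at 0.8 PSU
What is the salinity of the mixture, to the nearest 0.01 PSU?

16.16 PSU

Salt balance:
salt = 528×14.6 + 5,580×20.5 + 4,880×34 + 7,190×0.8 = 7,708.8 + 114,390 + 165,920 + 5,752 = 293,770.8
volume = 528 + 5,580 + 4,880 + 7,190 = 18,178 m³
S = 293,770.8 / 18,178 = 16.1608 PSU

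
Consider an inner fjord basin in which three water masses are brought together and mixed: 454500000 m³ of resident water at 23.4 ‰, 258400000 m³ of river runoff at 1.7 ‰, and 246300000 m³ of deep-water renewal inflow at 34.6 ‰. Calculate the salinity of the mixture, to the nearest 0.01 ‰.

Salt balance:
salt = 454,500,000×23.4 + 258,400,000×1.7 + 246,300,000×34.6 = 10,635,300,000 + 439,280,000 + 8,521,980,000 = 19,596,560,000
volume = 454,500,000 + 258,400,000 + 246,300,000 = 959,200,000 m³
S = 19,596,560,000 / 959,200,000 = 20.4301 ‰

20.43 ‰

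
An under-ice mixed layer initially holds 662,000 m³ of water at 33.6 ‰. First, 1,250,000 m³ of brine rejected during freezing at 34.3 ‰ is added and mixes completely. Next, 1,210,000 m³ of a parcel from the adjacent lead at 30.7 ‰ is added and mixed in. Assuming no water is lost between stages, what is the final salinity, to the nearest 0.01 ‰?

32.76 ‰

Salt balance:
Initial salt = 662,000×33.6 = 22,243,200
After stage 1: salt = 22,243,200 + 1,250,000×34.3 = 65,118,200; volume = 1,912,000 m³; S = 34.058 ‰
After stage 2: salt = 65,118,200 + 1,210,000×30.7 = 102,265,200; volume = 3,122,000 m³
S = 102,265,200 / 3,122,000 = 32.7563 ‰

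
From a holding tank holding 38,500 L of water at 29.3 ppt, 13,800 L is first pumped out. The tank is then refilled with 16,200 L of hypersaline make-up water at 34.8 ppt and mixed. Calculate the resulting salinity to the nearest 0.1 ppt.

31.5 ppt

Remaining after removal: 24,700 L at 29.3 ppt (salt = 723,710)
After addition: salt = 723,710 + 16,200×34.8 = 1,287,470; volume = 40,900 L
S = 1,287,470 / 40,900 = 31.4785 ppt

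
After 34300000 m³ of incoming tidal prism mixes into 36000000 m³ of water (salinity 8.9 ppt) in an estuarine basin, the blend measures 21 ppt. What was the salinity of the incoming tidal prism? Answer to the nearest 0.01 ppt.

Salt balance: 36,000,000×8.9 + 34,300,000×S = 70,300,000×21
320,400,000 + 34,300,000·S = 1,476,300,000
S = (1,476,300,000 − 320,400,000) / 34,300,000 = 33.6997 ppt

33.70 ppt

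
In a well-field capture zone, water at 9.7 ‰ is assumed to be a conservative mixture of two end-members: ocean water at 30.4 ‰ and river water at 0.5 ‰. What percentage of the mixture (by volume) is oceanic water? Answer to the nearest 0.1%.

Let g be the oceanic fraction. Salt balance per unit volume:
g×30.4 + (1−g)×0.5 = 9.7
g = (9.7 − 0.5) / (30.4 − 0.5) = 9.2/29.9 = 0.3077

30.8%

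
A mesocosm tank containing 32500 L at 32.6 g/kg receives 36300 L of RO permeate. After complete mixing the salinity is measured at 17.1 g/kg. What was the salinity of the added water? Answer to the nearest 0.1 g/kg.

Salt balance: 32,500×32.6 + 36,300×S = 68,800×17.1
1,059,500 + 36,300·S = 1,176,480
S = (1,176,480 − 1,059,500) / 36,300 = 3.2226 g/kg

3.2 g/kg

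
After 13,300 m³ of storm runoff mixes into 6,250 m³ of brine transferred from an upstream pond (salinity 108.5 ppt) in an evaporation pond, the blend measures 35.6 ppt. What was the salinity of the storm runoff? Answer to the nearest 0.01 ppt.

Salt balance: 6,250×108.5 + 13,300×S = 19,550×35.6
678,125 + 13,300·S = 695,980
S = (695,980 − 678,125) / 13,300 = 1.3425 ppt

1.34 ppt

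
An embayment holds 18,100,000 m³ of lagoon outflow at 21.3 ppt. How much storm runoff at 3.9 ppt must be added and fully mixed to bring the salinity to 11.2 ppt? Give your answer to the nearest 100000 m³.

Salt balance: 18,100,000×21.3 + V×3.9 = (18,100,000+V)×11.2
385,530,000 + 3.9V = 202,720,000 + 11.2V
182,810,000 = 7.3V
V = 25,042,465.75 m³

25000000 m³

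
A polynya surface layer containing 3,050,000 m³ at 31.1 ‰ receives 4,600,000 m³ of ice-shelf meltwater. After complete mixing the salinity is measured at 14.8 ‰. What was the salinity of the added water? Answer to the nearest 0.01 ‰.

Salt balance: 3,050,000×31.1 + 4,600,000×S = 7,650,000×14.8
94,855,000 + 4,600,000·S = 113,220,000
S = (113,220,000 − 94,855,000) / 4,600,000 = 3.9924 ‰

3.99 ‰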